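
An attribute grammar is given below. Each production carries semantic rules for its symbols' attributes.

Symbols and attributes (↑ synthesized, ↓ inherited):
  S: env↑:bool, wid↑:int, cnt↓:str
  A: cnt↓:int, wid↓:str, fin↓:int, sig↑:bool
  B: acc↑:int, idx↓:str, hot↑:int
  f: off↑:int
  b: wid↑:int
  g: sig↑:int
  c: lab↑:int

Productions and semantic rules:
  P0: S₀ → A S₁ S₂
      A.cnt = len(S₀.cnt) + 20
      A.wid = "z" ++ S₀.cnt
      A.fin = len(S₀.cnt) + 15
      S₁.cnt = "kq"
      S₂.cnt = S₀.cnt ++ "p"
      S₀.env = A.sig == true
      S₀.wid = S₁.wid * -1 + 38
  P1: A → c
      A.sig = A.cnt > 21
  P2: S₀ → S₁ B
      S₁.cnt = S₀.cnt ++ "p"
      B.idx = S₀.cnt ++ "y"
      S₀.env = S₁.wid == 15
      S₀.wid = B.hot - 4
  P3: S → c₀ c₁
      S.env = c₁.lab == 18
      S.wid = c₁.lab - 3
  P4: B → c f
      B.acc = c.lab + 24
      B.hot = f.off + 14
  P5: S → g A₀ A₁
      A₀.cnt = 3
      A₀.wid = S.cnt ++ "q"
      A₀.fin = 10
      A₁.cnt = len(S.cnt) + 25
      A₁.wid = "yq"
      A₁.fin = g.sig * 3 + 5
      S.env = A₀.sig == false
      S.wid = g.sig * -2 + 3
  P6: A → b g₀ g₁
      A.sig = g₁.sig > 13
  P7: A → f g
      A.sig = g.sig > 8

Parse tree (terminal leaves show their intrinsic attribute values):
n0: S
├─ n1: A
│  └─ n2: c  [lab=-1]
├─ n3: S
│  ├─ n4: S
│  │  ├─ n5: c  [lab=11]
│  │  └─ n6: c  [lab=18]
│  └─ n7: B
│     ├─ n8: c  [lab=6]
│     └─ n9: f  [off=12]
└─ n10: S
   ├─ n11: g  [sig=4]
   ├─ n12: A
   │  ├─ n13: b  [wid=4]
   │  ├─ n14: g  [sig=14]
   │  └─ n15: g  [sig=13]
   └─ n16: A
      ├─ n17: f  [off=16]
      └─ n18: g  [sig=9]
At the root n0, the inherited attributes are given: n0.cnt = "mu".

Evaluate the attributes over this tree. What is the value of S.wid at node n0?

1. n0.cnt = "mu"  [given at root]
2. n1.cnt = 22  [len(S₀.cnt) + 20]
3. n1.wid = "zmu"  ["z" ++ S₀.cnt]
4. n1.fin = 17  [len(S₀.cnt) + 15]
5. n2.lab = -1  [terminal]
6. n1.sig = true  [A.cnt > 21]
7. n3.cnt = "kq"  ["kq"]
8. n4.cnt = "kqp"  [S₀.cnt ++ "p"]
9. n5.lab = 11  [terminal]
10. n6.lab = 18  [terminal]
11. n4.env = true  [c₁.lab == 18]
12. n4.wid = 15  [c₁.lab - 3]
13. n7.idx = "kqy"  [S₀.cnt ++ "y"]
14. n8.lab = 6  [terminal]
15. n9.off = 12  [terminal]
16. n7.acc = 30  [c.lab + 24]
17. n7.hot = 26  [f.off + 14]
18. n3.env = true  [S₁.wid == 15]
19. n3.wid = 22  [B.hot - 4]
20. n10.cnt = "mup"  [S₀.cnt ++ "p"]
21. n11.sig = 4  [terminal]
22. n12.cnt = 3  [3]
23. n12.wid = "mupq"  [S.cnt ++ "q"]
24. n12.fin = 10  [10]
25. n13.wid = 4  [terminal]
26. n14.sig = 14  [terminal]
27. n15.sig = 13  [terminal]
28. n12.sig = false  [g₁.sig > 13]
29. n16.cnt = 28  [len(S.cnt) + 25]
30. n16.wid = "yq"  ["yq"]
31. n16.fin = 17  [g.sig * 3 + 5]
32. n17.off = 16  [terminal]
33. n18.sig = 9  [terminal]
34. n16.sig = true  [g.sig > 8]
35. n10.env = true  [A₀.sig == false]
36. n10.wid = -5  [g.sig * -2 + 3]
37. n0.env = true  [A.sig == true]
38. n0.wid = 16  [S₁.wid * -1 + 38]

16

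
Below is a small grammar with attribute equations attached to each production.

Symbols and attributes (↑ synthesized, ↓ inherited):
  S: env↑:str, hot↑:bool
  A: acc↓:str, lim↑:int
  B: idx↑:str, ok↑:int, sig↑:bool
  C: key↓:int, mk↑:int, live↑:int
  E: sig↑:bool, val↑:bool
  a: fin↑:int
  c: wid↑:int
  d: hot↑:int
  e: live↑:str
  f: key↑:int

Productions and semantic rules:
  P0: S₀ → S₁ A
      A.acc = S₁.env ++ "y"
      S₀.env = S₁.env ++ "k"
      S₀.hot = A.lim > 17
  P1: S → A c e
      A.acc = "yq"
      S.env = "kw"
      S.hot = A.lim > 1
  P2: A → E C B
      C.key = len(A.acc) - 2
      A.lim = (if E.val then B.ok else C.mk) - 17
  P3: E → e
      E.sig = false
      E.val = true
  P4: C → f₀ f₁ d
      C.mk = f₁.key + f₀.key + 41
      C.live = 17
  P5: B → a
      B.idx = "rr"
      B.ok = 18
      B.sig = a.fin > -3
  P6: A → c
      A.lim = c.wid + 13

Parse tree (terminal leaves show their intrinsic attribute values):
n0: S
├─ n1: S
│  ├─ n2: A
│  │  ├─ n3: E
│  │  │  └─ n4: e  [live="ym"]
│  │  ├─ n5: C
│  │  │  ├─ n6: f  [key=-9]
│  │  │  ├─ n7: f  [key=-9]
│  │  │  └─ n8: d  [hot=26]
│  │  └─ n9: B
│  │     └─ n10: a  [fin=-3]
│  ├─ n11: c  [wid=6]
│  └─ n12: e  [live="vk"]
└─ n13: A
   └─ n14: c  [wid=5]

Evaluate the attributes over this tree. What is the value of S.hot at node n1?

1. n2.acc = "yq"  ["yq"]
2. n4.live = "ym"  [terminal]
3. n3.sig = false  [false]
4. n3.val = true  [true]
5. n5.key = 0  [len(A.acc) - 2]
6. n6.key = -9  [terminal]
7. n7.key = -9  [terminal]
8. n8.hot = 26  [terminal]
9. n5.mk = 23  [f₁.key + f₀.key + 41]
10. n5.live = 17  [17]
11. n10.fin = -3  [terminal]
12. n9.idx = "rr"  ["rr"]
13. n9.ok = 18  [18]
14. n9.sig = false  [a.fin > -3]
15. n2.lim = 1  [(if E.val then B.ok else C.mk) - 17]
16. n11.wid = 6  [terminal]
17. n12.live = "vk"  [terminal]
18. n1.env = "kw"  ["kw"]
19. n1.hot = false  [A.lim > 1]
20. n13.acc = "kwy"  [S₁.env ++ "y"]
21. n14.wid = 5  [terminal]
22. n13.lim = 18  [c.wid + 13]
23. n0.env = "kwk"  [S₁.env ++ "k"]
24. n0.hot = true  [A.lim > 17]

false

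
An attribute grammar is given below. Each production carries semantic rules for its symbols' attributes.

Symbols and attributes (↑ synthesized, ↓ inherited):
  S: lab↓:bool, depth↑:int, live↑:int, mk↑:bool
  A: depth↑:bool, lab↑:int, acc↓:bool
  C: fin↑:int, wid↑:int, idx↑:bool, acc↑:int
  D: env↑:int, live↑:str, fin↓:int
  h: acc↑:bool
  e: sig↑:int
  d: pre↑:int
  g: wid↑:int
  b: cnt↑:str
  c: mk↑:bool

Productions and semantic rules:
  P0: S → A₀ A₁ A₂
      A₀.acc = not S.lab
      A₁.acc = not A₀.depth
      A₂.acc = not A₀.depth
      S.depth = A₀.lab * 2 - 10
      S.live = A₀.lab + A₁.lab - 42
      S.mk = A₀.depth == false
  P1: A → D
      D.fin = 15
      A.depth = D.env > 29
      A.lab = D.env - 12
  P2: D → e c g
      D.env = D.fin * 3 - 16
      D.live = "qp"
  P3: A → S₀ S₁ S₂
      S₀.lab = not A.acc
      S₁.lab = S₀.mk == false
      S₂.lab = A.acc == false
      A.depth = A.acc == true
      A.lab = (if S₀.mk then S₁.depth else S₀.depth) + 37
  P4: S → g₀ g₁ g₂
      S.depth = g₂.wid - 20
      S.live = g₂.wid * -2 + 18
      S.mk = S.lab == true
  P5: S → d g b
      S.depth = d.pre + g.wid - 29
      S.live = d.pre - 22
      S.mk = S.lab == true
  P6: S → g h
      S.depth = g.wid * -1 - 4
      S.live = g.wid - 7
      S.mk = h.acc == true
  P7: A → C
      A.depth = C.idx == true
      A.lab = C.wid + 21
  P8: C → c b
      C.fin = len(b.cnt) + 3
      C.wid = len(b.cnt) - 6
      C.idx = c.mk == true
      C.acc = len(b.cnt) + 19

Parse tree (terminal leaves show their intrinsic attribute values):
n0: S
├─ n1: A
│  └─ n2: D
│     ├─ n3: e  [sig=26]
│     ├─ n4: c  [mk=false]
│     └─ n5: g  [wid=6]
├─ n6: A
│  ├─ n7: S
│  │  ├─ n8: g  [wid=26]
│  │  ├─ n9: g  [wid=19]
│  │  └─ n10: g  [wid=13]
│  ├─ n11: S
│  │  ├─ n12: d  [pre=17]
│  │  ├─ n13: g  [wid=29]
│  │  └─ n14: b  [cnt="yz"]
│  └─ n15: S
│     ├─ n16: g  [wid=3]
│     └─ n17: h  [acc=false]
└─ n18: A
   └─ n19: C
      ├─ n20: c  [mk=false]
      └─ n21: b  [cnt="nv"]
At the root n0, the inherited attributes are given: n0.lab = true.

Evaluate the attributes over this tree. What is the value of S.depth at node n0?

1. n0.lab = true  [given at root]
2. n1.acc = false  [not S.lab]
3. n2.fin = 15  [15]
4. n3.sig = 26  [terminal]
5. n4.mk = false  [terminal]
6. n5.wid = 6  [terminal]
7. n2.env = 29  [D.fin * 3 - 16]
8. n2.live = "qp"  ["qp"]
9. n1.depth = false  [D.env > 29]
10. n1.lab = 17  [D.env - 12]
11. n6.acc = true  [not A₀.depth]
12. n7.lab = false  [not A.acc]
13. n8.wid = 26  [terminal]
14. n9.wid = 19  [terminal]
15. n10.wid = 13  [terminal]
16. n7.depth = -7  [g₂.wid - 20]
17. n7.live = -8  [g₂.wid * -2 + 18]
18. n7.mk = false  [S.lab == true]
19. n11.lab = true  [S₀.mk == false]
20. n12.pre = 17  [terminal]
21. n13.wid = 29  [terminal]
22. n14.cnt = "yz"  [terminal]
23. n11.depth = 17  [d.pre + g.wid - 29]
24. n11.live = -5  [d.pre - 22]
25. n11.mk = true  [S.lab == true]
26. n15.lab = false  [A.acc == false]
27. n16.wid = 3  [terminal]
28. n17.acc = false  [terminal]
29. n15.depth = -7  [g.wid * -1 - 4]
30. n15.live = -4  [g.wid - 7]
31. n15.mk = false  [h.acc == true]
32. n6.depth = true  [A.acc == true]
33. n6.lab = 30  [(if S₀.mk then S₁.depth else S₀.depth) + 37]
34. n18.acc = true  [not A₀.depth]
35. n20.mk = false  [terminal]
36. n21.cnt = "nv"  [terminal]
37. n19.fin = 5  [len(b.cnt) + 3]
38. n19.wid = -4  [len(b.cnt) - 6]
39. n19.idx = false  [c.mk == true]
40. n19.acc = 21  [len(b.cnt) + 19]
41. n18.depth = false  [C.idx == true]
42. n18.lab = 17  [C.wid + 21]
43. n0.depth = 24  [A₀.lab * 2 - 10]
44. n0.live = 5  [A₀.lab + A₁.lab - 42]
45. n0.mk = true  [A₀.depth == false]

24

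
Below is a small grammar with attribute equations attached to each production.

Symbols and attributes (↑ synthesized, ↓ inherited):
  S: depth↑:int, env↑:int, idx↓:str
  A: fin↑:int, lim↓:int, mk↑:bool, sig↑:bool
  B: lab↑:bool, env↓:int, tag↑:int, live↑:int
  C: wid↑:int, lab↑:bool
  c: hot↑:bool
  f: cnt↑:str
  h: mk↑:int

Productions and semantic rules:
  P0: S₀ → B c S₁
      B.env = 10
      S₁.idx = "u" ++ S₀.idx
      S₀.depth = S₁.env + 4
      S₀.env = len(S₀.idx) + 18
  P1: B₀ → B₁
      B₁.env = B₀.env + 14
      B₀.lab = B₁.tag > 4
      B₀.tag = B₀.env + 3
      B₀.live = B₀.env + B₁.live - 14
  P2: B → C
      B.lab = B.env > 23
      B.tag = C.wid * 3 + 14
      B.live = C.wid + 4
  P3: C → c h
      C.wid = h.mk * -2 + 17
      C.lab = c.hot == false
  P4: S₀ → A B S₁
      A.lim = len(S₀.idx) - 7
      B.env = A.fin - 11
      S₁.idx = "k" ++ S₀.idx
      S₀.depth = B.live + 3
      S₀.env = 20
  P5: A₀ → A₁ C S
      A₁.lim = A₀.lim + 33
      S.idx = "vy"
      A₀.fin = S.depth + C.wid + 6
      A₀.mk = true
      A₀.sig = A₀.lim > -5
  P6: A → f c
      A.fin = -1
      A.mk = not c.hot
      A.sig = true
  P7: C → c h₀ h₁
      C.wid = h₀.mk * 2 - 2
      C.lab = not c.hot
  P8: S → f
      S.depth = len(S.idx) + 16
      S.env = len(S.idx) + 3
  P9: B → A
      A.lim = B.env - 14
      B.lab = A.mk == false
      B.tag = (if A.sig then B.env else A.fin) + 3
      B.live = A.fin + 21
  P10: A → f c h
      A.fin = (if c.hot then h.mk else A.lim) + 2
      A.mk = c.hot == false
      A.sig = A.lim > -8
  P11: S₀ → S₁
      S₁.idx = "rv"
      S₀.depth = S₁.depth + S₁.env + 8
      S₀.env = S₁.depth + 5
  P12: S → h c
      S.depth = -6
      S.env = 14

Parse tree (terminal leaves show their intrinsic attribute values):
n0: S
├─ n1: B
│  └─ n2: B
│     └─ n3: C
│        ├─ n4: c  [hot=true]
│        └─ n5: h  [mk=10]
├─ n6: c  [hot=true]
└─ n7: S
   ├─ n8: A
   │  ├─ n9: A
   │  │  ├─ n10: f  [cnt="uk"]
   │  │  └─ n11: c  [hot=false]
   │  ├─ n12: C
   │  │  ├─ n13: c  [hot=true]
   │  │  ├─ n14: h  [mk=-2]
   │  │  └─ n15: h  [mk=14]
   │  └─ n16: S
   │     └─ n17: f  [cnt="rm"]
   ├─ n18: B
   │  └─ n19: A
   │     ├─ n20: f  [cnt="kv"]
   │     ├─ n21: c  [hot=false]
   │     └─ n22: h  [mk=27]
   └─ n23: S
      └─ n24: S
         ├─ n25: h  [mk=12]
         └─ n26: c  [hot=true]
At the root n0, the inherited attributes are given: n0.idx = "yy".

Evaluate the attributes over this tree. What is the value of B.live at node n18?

16

1. n0.idx = "yy"  [given at root]
2. n1.env = 10  [10]
3. n2.env = 24  [B₀.env + 14]
4. n4.hot = true  [terminal]
5. n5.mk = 10  [terminal]
6. n3.wid = -3  [h.mk * -2 + 17]
7. n3.lab = false  [c.hot == false]
8. n2.lab = true  [B.env > 23]
9. n2.tag = 5  [C.wid * 3 + 14]
10. n2.live = 1  [C.wid + 4]
11. n1.lab = true  [B₁.tag > 4]
12. n1.tag = 13  [B₀.env + 3]
13. n1.live = -3  [B₀.env + B₁.live - 14]
14. n6.hot = true  [terminal]
15. n7.idx = "uyy"  ["u" ++ S₀.idx]
16. n8.lim = -4  [len(S₀.idx) - 7]
17. n9.lim = 29  [A₀.lim + 33]
18. n10.cnt = "uk"  [terminal]
19. n11.hot = false  [terminal]
20. n9.fin = -1  [-1]
21. n9.mk = true  [not c.hot]
22. n9.sig = true  [true]
23. n13.hot = true  [terminal]
24. n14.mk = -2  [terminal]
25. n15.mk = 14  [terminal]
26. n12.wid = -6  [h₀.mk * 2 - 2]
27. n12.lab = false  [not c.hot]
28. n16.idx = "vy"  ["vy"]
29. n17.cnt = "rm"  [terminal]
30. n16.depth = 18  [len(S.idx) + 16]
31. n16.env = 5  [len(S.idx) + 3]
32. n8.fin = 18  [S.depth + C.wid + 6]
33. n8.mk = true  [true]
34. n8.sig = true  [A₀.lim > -5]
35. n18.env = 7  [A.fin - 11]
36. n19.lim = -7  [B.env - 14]
37. n20.cnt = "kv"  [terminal]
38. n21.hot = false  [terminal]
39. n22.mk = 27  [terminal]
40. n19.fin = -5  [(if c.hot then h.mk else A.lim) + 2]
41. n19.mk = true  [c.hot == false]
42. n19.sig = true  [A.lim > -8]
43. n18.lab = false  [A.mk == false]
44. n18.tag = 10  [(if A.sig then B.env else A.fin) + 3]
45. n18.live = 16  [A.fin + 21]
46. n23.idx = "kuyy"  ["k" ++ S₀.idx]
47. n24.idx = "rv"  ["rv"]
48. n25.mk = 12  [terminal]
49. n26.hot = true  [terminal]
50. n24.depth = -6  [-6]
51. n24.env = 14  [14]
52. n23.depth = 16  [S₁.depth + S₁.env + 8]
53. n23.env = -1  [S₁.depth + 5]
54. n7.depth = 19  [B.live + 3]
55. n7.env = 20  [20]
56. n0.depth = 24  [S₁.env + 4]
57. n0.env = 20  [len(S₀.idx) + 18]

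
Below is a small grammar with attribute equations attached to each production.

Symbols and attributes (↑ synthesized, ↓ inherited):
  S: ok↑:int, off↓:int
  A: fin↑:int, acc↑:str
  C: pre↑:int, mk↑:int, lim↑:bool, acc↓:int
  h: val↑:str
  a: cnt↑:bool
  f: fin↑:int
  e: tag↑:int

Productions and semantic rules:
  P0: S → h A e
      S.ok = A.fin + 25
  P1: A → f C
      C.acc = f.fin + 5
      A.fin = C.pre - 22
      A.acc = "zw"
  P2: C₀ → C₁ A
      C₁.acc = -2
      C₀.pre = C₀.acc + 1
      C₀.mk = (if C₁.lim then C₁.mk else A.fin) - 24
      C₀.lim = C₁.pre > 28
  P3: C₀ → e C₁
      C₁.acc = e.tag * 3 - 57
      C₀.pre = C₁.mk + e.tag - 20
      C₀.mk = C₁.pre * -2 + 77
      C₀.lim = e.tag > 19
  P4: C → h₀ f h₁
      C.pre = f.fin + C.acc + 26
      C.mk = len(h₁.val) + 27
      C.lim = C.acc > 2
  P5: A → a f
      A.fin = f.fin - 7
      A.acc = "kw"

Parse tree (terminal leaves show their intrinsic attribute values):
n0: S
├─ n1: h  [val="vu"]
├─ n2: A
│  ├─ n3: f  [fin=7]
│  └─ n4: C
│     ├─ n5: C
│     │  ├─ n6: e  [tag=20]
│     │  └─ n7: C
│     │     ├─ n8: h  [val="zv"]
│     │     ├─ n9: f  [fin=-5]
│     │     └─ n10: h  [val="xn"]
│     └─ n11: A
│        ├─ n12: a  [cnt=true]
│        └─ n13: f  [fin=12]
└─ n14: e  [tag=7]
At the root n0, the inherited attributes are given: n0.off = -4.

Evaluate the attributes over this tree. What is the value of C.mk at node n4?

1. n0.off = -4  [given at root]
2. n1.val = "vu"  [terminal]
3. n3.fin = 7  [terminal]
4. n4.acc = 12  [f.fin + 5]
5. n5.acc = -2  [-2]
6. n6.tag = 20  [terminal]
7. n7.acc = 3  [e.tag * 3 - 57]
8. n8.val = "zv"  [terminal]
9. n9.fin = -5  [terminal]
10. n10.val = "xn"  [terminal]
11. n7.pre = 24  [f.fin + C.acc + 26]
12. n7.mk = 29  [len(h₁.val) + 27]
13. n7.lim = true  [C.acc > 2]
14. n5.pre = 29  [C₁.mk + e.tag - 20]
15. n5.mk = 29  [C₁.pre * -2 + 77]
16. n5.lim = true  [e.tag > 19]
17. n12.cnt = true  [terminal]
18. n13.fin = 12  [terminal]
19. n11.fin = 5  [f.fin - 7]
20. n11.acc = "kw"  ["kw"]
21. n4.pre = 13  [C₀.acc + 1]
22. n4.mk = 5  [(if C₁.lim then C₁.mk else A.fin) - 24]
23. n4.lim = true  [C₁.pre > 28]
24. n2.fin = -9  [C.pre - 22]
25. n2.acc = "zw"  ["zw"]
26. n14.tag = 7  [terminal]
27. n0.ok = 16  [A.fin + 25]

5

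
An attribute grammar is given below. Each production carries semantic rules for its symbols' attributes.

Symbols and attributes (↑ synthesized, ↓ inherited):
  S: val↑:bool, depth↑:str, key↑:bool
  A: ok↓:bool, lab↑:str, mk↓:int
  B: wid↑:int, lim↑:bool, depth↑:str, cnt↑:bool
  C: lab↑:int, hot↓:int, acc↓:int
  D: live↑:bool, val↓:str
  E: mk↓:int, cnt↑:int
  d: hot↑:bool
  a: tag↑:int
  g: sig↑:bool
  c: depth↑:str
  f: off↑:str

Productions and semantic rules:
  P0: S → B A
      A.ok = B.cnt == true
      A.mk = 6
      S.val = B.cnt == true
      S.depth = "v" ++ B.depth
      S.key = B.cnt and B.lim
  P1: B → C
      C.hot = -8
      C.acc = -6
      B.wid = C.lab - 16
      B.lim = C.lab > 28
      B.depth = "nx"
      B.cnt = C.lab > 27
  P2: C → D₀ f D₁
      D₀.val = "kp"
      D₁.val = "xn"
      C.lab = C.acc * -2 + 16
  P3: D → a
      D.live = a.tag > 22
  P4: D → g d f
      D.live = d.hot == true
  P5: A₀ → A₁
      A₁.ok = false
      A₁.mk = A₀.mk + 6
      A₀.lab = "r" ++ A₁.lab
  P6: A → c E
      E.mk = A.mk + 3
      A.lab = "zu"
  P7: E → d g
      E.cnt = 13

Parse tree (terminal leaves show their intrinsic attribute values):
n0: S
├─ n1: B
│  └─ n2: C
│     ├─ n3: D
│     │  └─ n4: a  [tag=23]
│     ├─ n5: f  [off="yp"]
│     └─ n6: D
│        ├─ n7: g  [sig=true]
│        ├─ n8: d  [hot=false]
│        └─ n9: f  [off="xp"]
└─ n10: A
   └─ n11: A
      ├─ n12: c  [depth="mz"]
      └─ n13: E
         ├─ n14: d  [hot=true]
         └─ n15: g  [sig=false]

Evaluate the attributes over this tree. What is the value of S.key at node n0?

false

1. n2.hot = -8  [-8]
2. n2.acc = -6  [-6]
3. n3.val = "kp"  ["kp"]
4. n4.tag = 23  [terminal]
5. n3.live = true  [a.tag > 22]
6. n5.off = "yp"  [terminal]
7. n6.val = "xn"  ["xn"]
8. n7.sig = true  [terminal]
9. n8.hot = false  [terminal]
10. n9.off = "xp"  [terminal]
11. n6.live = false  [d.hot == true]
12. n2.lab = 28  [C.acc * -2 + 16]
13. n1.wid = 12  [C.lab - 16]
14. n1.lim = false  [C.lab > 28]
15. n1.depth = "nx"  ["nx"]
16. n1.cnt = true  [C.lab > 27]
17. n10.ok = true  [B.cnt == true]
18. n10.mk = 6  [6]
19. n11.ok = false  [false]
20. n11.mk = 12  [A₀.mk + 6]
21. n12.depth = "mz"  [terminal]
22. n13.mk = 15  [A.mk + 3]
23. n14.hot = true  [terminal]
24. n15.sig = false  [terminal]
25. n13.cnt = 13  [13]
26. n11.lab = "zu"  ["zu"]
27. n10.lab = "rzu"  ["r" ++ A₁.lab]
28. n0.val = true  [B.cnt == true]
29. n0.depth = "vnx"  ["v" ++ B.depth]
30. n0.key = false  [B.cnt and B.lim]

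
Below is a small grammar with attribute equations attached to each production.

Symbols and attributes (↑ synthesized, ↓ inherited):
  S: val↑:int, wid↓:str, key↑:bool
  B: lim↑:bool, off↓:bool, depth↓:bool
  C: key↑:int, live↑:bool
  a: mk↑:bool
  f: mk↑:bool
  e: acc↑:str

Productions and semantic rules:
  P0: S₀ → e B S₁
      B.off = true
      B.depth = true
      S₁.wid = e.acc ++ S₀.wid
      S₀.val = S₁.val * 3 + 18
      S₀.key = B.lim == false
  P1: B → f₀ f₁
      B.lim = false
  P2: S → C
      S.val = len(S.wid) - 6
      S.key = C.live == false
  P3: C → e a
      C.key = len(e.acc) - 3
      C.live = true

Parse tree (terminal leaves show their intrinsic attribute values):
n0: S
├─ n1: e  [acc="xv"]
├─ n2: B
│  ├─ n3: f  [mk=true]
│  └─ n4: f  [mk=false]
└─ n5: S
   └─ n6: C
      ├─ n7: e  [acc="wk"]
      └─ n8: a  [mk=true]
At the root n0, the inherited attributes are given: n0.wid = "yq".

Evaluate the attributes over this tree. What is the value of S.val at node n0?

12

1. n0.wid = "yq"  [given at root]
2. n1.acc = "xv"  [terminal]
3. n2.off = true  [true]
4. n2.depth = true  [true]
5. n3.mk = true  [terminal]
6. n4.mk = false  [terminal]
7. n2.lim = false  [false]
8. n5.wid = "xvyq"  [e.acc ++ S₀.wid]
9. n7.acc = "wk"  [terminal]
10. n8.mk = true  [terminal]
11. n6.key = -1  [len(e.acc) - 3]
12. n6.live = true  [true]
13. n5.val = -2  [len(S.wid) - 6]
14. n5.key = false  [C.live == false]
15. n0.val = 12  [S₁.val * 3 + 18]
16. n0.key = true  [B.lim == false]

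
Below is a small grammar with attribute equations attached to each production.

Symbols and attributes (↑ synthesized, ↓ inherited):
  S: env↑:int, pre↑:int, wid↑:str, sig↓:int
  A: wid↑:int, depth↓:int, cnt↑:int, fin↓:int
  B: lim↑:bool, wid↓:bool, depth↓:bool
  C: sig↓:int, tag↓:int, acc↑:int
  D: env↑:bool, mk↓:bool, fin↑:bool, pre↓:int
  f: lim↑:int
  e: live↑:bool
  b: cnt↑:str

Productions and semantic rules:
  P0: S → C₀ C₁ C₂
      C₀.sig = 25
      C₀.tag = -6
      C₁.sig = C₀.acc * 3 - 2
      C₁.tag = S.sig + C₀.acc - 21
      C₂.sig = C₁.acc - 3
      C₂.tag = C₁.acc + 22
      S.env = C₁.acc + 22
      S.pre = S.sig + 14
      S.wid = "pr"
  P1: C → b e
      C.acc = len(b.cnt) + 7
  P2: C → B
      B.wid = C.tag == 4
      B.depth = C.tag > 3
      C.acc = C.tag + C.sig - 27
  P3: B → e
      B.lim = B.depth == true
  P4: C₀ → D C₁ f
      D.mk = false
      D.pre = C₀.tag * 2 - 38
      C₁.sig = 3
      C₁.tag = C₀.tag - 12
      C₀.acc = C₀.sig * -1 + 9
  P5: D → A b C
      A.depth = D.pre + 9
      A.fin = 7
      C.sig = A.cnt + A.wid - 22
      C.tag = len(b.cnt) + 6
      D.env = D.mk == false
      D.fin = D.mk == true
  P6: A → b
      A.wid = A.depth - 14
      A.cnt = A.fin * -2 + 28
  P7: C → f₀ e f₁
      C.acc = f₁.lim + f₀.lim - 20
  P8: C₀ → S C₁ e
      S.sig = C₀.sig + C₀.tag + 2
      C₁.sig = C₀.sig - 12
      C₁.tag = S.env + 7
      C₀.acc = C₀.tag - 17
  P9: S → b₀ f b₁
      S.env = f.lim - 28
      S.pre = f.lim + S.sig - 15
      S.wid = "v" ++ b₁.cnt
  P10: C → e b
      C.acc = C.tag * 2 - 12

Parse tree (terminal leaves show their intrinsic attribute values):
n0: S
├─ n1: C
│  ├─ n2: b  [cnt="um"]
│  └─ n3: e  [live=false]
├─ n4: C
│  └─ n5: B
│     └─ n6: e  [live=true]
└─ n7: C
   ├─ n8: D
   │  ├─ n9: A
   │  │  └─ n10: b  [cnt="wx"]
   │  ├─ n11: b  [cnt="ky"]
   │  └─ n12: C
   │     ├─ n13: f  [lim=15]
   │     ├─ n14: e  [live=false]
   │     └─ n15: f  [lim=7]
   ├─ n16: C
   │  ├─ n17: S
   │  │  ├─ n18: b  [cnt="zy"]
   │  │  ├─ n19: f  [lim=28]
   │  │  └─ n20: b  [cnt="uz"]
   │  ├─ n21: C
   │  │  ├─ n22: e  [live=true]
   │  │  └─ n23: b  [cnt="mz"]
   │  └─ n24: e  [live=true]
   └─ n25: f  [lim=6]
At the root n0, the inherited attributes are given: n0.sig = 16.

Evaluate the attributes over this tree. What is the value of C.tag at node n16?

12

1. n0.sig = 16  [given at root]
2. n1.sig = 25  [25]
3. n1.tag = -6  [-6]
4. n2.cnt = "um"  [terminal]
5. n3.live = false  [terminal]
6. n1.acc = 9  [len(b.cnt) + 7]
7. n4.sig = 25  [C₀.acc * 3 - 2]
8. n4.tag = 4  [S.sig + C₀.acc - 21]
9. n5.wid = true  [C.tag == 4]
10. n5.depth = true  [C.tag > 3]
11. n6.live = true  [terminal]
12. n5.lim = true  [B.depth == true]
13. n4.acc = 2  [C.tag + C.sig - 27]
14. n7.sig = -1  [C₁.acc - 3]
15. n7.tag = 24  [C₁.acc + 22]
16. n8.mk = false  [false]
17. n8.pre = 10  [C₀.tag * 2 - 38]
18. n9.depth = 19  [D.pre + 9]
19. n9.fin = 7  [7]
20. n10.cnt = "wx"  [terminal]
21. n9.wid = 5  [A.depth - 14]
22. n9.cnt = 14  [A.fin * -2 + 28]
23. n11.cnt = "ky"  [terminal]
24. n12.sig = -3  [A.cnt + A.wid - 22]
25. n12.tag = 8  [len(b.cnt) + 6]
26. n13.lim = 15  [terminal]
27. n14.live = false  [terminal]
28. n15.lim = 7  [terminal]
29. n12.acc = 2  [f₁.lim + f₀.lim - 20]
30. n8.env = true  [D.mk == false]
31. n8.fin = false  [D.mk == true]
32. n16.sig = 3  [3]
33. n16.tag = 12  [C₀.tag - 12]
34. n17.sig = 17  [C₀.sig + C₀.tag + 2]
35. n18.cnt = "zy"  [terminal]
36. n19.lim = 28  [terminal]
37. n20.cnt = "uz"  [terminal]
38. n17.env = 0  [f.lim - 28]
39. n17.pre = 30  [f.lim + S.sig - 15]
40. n17.wid = "vuz"  ["v" ++ b₁.cnt]
41. n21.sig = -9  [C₀.sig - 12]
42. n21.tag = 7  [S.env + 7]
43. n22.live = true  [terminal]
44. n23.cnt = "mz"  [terminal]
45. n21.acc = 2  [C.tag * 2 - 12]
46. n24.live = true  [terminal]
47. n16.acc = -5  [C₀.tag - 17]
48. n25.lim = 6  [terminal]
49. n7.acc = 10  [C₀.sig * -1 + 9]
50. n0.env = 24  [C₁.acc + 22]
51. n0.pre = 30  [S.sig + 14]
52. n0.wid = "pr"  ["pr"]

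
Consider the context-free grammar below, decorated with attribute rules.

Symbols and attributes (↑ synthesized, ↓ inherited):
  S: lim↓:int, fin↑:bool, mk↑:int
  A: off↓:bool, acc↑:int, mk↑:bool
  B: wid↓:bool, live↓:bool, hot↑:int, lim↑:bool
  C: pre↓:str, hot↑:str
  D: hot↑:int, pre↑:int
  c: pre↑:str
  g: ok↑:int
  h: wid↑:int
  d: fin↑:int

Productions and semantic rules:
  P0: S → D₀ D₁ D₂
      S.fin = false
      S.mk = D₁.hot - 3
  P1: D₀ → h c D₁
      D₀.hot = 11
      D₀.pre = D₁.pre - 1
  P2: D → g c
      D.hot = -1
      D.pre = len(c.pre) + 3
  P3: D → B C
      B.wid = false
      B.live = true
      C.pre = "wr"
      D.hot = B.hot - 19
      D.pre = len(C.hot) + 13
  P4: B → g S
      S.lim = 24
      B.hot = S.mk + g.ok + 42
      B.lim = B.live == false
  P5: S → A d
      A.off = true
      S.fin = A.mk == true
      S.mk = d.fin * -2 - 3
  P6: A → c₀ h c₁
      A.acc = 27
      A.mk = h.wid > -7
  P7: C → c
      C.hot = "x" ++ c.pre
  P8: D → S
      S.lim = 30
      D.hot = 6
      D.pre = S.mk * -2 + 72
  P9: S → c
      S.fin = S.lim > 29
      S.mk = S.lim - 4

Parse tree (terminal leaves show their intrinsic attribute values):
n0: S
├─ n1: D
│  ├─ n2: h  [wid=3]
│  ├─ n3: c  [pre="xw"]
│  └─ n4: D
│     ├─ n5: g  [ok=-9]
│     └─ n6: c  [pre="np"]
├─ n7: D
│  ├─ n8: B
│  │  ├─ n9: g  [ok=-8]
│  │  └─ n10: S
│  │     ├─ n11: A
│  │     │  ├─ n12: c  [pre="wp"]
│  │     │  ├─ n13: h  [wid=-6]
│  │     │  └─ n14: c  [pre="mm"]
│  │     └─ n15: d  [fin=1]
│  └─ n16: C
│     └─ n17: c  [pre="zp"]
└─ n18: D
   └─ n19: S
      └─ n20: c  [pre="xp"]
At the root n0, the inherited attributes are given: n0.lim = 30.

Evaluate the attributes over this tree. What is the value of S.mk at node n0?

1. n0.lim = 30  [given at root]
2. n2.wid = 3  [terminal]
3. n3.pre = "xw"  [terminal]
4. n5.ok = -9  [terminal]
5. n6.pre = "np"  [terminal]
6. n4.hot = -1  [-1]
7. n4.pre = 5  [len(c.pre) + 3]
8. n1.hot = 11  [11]
9. n1.pre = 4  [D₁.pre - 1]
10. n8.wid = false  [false]
11. n8.live = true  [true]
12. n9.ok = -8  [terminal]
13. n10.lim = 24  [24]
14. n11.off = true  [true]
15. n12.pre = "wp"  [terminal]
16. n13.wid = -6  [terminal]
17. n14.pre = "mm"  [terminal]
18. n11.acc = 27  [27]
19. n11.mk = true  [h.wid > -7]
20. n15.fin = 1  [terminal]
21. n10.fin = true  [A.mk == true]
22. n10.mk = -5  [d.fin * -2 - 3]
23. n8.hot = 29  [S.mk + g.ok + 42]
24. n8.lim = false  [B.live == false]
25. n16.pre = "wr"  ["wr"]
26. n17.pre = "zp"  [terminal]
27. n16.hot = "xzp"  ["x" ++ c.pre]
28. n7.hot = 10  [B.hot - 19]
29. n7.pre = 16  [len(C.hot) + 13]
30. n19.lim = 30  [30]
31. n20.pre = "xp"  [terminal]
32. n19.fin = true  [S.lim > 29]
33. n19.mk = 26  [S.lim - 4]
34. n18.hot = 6  [6]
35. n18.pre = 20  [S.mk * -2 + 72]
36. n0.fin = false  [false]
37. n0.mk = 7  [D₁.hot - 3]

7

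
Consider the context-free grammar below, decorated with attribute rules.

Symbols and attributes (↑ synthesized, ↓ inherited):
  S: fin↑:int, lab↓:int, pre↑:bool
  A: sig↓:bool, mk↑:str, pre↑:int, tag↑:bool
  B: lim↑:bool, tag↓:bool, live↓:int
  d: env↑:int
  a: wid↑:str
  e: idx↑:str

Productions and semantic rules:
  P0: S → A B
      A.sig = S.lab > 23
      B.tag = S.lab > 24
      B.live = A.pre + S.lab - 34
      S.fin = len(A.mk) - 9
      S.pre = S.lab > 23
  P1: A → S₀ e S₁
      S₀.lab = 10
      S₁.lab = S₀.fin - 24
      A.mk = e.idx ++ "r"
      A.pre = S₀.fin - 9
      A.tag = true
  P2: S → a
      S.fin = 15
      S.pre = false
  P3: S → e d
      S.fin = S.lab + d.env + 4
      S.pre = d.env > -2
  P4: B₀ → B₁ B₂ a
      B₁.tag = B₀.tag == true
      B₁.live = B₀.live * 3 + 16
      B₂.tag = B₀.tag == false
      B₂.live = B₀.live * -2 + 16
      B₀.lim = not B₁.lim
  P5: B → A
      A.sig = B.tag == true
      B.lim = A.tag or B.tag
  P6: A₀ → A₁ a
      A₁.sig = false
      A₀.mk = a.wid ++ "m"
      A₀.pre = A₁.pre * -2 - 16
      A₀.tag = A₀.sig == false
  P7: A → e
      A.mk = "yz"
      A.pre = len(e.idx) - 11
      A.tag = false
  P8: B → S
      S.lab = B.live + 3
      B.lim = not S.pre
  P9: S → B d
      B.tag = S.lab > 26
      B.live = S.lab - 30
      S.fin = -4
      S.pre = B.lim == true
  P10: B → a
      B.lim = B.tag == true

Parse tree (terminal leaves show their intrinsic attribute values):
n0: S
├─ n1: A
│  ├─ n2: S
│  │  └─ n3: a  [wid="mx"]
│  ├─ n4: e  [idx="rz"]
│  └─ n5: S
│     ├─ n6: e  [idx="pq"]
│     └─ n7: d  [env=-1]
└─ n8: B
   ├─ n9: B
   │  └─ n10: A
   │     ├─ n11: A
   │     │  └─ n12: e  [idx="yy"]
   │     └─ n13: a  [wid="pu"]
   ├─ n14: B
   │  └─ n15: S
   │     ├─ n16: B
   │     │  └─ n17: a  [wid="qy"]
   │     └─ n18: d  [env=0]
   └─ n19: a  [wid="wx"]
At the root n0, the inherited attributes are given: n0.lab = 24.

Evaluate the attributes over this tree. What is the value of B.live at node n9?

1. n0.lab = 24  [given at root]
2. n1.sig = true  [S.lab > 23]
3. n2.lab = 10  [10]
4. n3.wid = "mx"  [terminal]
5. n2.fin = 15  [15]
6. n2.pre = false  [false]
7. n4.idx = "rz"  [terminal]
8. n5.lab = -9  [S₀.fin - 24]
9. n6.idx = "pq"  [terminal]
10. n7.env = -1  [terminal]
11. n5.fin = -6  [S.lab + d.env + 4]
12. n5.pre = true  [d.env > -2]
13. n1.mk = "rzr"  [e.idx ++ "r"]
14. n1.pre = 6  [S₀.fin - 9]
15. n1.tag = true  [true]
16. n8.tag = false  [S.lab > 24]
17. n8.live = -4  [A.pre + S.lab - 34]
18. n9.tag = false  [B₀.tag == true]
19. n9.live = 4  [B₀.live * 3 + 16]
20. n10.sig = false  [B.tag == true]
21. n11.sig = false  [false]
22. n12.idx = "yy"  [terminal]
23. n11.mk = "yz"  ["yz"]
24. n11.pre = -9  [len(e.idx) - 11]
25. n11.tag = false  [false]
26. n13.wid = "pu"  [terminal]
27. n10.mk = "pum"  [a.wid ++ "m"]
28. n10.pre = 2  [A₁.pre * -2 - 16]
29. n10.tag = true  [A₀.sig == false]
30. n9.lim = true  [A.tag or B.tag]
31. n14.tag = true  [B₀.tag == false]
32. n14.live = 24  [B₀.live * -2 + 16]
33. n15.lab = 27  [B.live + 3]
34. n16.tag = true  [S.lab > 26]
35. n16.live = -3  [S.lab - 30]
36. n17.wid = "qy"  [terminal]
37. n16.lim = true  [B.tag == true]
38. n18.env = 0  [terminal]
39. n15.fin = -4  [-4]
40. n15.pre = true  [B.lim == true]
41. n14.lim = false  [not S.pre]
42. n19.wid = "wx"  [terminal]
43. n8.lim = false  [not B₁.lim]
44. n0.fin = -6  [len(A.mk) - 9]
45. n0.pre = true  [S.lab > 23]

4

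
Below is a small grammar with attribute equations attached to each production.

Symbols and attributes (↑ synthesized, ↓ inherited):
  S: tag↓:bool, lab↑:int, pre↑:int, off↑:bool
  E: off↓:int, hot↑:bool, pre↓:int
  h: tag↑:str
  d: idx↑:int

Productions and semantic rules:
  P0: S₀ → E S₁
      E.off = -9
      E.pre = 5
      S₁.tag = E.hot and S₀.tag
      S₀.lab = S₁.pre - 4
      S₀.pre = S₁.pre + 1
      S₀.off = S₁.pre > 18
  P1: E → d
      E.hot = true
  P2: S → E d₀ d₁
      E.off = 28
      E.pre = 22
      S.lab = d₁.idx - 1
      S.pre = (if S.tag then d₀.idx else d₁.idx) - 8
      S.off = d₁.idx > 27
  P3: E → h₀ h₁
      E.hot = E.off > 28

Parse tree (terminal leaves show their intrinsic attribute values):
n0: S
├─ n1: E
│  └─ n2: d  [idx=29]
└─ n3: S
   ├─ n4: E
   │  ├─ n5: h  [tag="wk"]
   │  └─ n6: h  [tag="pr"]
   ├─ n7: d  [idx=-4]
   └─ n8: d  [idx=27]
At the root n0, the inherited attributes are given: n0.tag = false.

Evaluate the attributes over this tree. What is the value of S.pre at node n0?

1. n0.tag = false  [given at root]
2. n1.off = -9  [-9]
3. n1.pre = 5  [5]
4. n2.idx = 29  [terminal]
5. n1.hot = true  [true]
6. n3.tag = false  [E.hot and S₀.tag]
7. n4.off = 28  [28]
8. n4.pre = 22  [22]
9. n5.tag = "wk"  [terminal]
10. n6.tag = "pr"  [terminal]
11. n4.hot = false  [E.off > 28]
12. n7.idx = -4  [terminal]
13. n8.idx = 27  [terminal]
14. n3.lab = 26  [d₁.idx - 1]
15. n3.pre = 19  [(if S.tag then d₀.idx else d₁.idx) - 8]
16. n3.off = false  [d₁.idx > 27]
17. n0.lab = 15  [S₁.pre - 4]
18. n0.pre = 20  [S₁.pre + 1]
19. n0.off = true  [S₁.pre > 18]

20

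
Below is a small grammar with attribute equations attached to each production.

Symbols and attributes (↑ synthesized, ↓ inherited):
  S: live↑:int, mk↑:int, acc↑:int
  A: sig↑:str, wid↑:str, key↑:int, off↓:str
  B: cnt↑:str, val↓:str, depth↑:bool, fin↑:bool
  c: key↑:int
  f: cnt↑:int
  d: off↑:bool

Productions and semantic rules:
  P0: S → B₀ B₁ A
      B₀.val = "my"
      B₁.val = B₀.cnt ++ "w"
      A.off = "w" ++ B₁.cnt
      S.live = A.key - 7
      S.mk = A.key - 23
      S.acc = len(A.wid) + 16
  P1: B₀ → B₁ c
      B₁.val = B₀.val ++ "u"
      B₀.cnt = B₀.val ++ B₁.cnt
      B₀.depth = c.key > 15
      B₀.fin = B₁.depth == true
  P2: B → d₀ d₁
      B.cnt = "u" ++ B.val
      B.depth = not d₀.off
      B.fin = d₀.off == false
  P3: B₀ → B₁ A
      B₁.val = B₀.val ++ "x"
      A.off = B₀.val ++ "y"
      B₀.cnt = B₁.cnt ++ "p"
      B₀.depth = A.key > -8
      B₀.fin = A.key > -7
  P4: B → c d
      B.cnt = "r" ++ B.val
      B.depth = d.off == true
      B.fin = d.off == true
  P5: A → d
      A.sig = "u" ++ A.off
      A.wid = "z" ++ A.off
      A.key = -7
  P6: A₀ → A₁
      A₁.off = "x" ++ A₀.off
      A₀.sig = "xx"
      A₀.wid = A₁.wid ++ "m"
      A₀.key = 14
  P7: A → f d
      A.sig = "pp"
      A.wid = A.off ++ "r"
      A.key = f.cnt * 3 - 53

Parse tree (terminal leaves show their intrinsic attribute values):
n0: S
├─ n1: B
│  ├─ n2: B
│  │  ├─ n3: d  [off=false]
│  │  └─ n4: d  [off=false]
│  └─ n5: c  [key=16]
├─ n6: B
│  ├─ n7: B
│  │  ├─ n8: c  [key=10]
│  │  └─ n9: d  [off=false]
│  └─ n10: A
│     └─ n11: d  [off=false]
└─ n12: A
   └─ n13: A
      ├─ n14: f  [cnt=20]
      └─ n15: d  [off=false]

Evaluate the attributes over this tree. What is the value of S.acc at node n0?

1. n1.val = "my"  ["my"]
2. n2.val = "myu"  [B₀.val ++ "u"]
3. n3.off = false  [terminal]
4. n4.off = false  [terminal]
5. n2.cnt = "umyu"  ["u" ++ B.val]
6. n2.depth = true  [not d₀.off]
7. n2.fin = true  [d₀.off == false]
8. n5.key = 16  [terminal]
9. n1.cnt = "myumyu"  [B₀.val ++ B₁.cnt]
10. n1.depth = true  [c.key > 15]
11. n1.fin = true  [B₁.depth == true]
12. n6.val = "myumyuw"  [B₀.cnt ++ "w"]
13. n7.val = "myumyuwx"  [B₀.val ++ "x"]
14. n8.key = 10  [terminal]
15. n9.off = false  [terminal]
16. n7.cnt = "rmyumyuwx"  ["r" ++ B.val]
17. n7.depth = false  [d.off == true]
18. n7.fin = false  [d.off == true]
19. n10.off = "myumyuwy"  [B₀.val ++ "y"]
20. n11.off = false  [terminal]
21. n10.sig = "umyumyuwy"  ["u" ++ A.off]
22. n10.wid = "zmyumyuwy"  ["z" ++ A.off]
23. n10.key = -7  [-7]
24. n6.cnt = "rmyumyuwxp"  [B₁.cnt ++ "p"]
25. n6.depth = true  [A.key > -8]
26. n6.fin = false  [A.key > -7]
27. n12.off = "wrmyumyuwxp"  ["w" ++ B₁.cnt]
28. n13.off = "xwrmyumyuwxp"  ["x" ++ A₀.off]
29. n14.cnt = 20  [terminal]
30. n15.off = false  [terminal]
31. n13.sig = "pp"  ["pp"]
32. n13.wid = "xwrmyumyuwxpr"  [A.off ++ "r"]
33. n13.key = 7  [f.cnt * 3 - 53]
34. n12.sig = "xx"  ["xx"]
35. n12.wid = "xwrmyumyuwxprm"  [A₁.wid ++ "m"]
36. n12.key = 14  [14]
37. n0.live = 7  [A.key - 7]
38. n0.mk = -9  [A.key - 23]
39. n0.acc = 30  [len(A.wid) + 16]

30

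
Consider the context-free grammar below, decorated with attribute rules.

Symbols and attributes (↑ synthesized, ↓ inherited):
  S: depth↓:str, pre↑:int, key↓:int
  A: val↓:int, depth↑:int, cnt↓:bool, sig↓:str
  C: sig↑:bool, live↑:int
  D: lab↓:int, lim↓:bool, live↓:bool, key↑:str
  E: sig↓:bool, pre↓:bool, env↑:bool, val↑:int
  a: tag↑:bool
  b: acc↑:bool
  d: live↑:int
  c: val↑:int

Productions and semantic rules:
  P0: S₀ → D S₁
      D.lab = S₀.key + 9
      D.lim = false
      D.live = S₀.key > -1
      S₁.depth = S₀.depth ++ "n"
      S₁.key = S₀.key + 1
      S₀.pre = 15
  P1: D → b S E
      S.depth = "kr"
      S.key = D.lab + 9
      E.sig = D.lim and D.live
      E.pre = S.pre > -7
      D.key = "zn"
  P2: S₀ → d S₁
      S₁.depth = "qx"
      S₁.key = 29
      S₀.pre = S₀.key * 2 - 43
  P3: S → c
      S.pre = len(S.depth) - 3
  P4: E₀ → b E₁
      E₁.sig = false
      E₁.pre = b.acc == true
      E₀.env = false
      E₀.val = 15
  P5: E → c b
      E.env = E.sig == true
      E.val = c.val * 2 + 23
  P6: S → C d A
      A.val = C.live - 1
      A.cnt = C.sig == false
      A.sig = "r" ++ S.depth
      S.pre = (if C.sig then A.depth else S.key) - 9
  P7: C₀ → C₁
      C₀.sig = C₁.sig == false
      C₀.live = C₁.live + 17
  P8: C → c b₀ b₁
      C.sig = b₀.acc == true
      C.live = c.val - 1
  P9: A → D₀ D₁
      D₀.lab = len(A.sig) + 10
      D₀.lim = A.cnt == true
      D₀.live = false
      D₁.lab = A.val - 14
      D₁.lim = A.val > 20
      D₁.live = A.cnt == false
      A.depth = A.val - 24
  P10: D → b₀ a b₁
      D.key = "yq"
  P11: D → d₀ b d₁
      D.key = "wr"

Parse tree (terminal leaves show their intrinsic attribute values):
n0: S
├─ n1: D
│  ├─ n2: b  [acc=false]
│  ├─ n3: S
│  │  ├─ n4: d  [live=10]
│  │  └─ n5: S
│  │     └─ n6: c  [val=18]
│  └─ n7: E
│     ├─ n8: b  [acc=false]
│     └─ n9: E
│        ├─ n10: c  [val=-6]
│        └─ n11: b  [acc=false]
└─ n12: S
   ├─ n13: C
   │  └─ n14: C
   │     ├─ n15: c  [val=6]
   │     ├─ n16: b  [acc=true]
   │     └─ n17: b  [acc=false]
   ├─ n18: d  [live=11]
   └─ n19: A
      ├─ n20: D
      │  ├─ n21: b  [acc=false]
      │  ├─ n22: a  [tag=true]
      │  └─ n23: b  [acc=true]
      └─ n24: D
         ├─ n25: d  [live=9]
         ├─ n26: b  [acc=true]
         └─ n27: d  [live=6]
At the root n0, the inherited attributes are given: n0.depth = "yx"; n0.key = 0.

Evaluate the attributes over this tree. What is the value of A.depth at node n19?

-3

1. n0.depth = "yx"  [given at root]
2. n0.key = 0  [given at root]
3. n1.lab = 9  [S₀.key + 9]
4. n1.lim = false  [false]
5. n1.live = true  [S₀.key > -1]
6. n2.acc = false  [terminal]
7. n3.depth = "kr"  ["kr"]
8. n3.key = 18  [D.lab + 9]
9. n4.live = 10  [terminal]
10. n5.depth = "qx"  ["qx"]
11. n5.key = 29  [29]
12. n6.val = 18  [terminal]
13. n5.pre = -1  [len(S.depth) - 3]
14. n3.pre = -7  [S₀.key * 2 - 43]
15. n7.sig = false  [D.lim and D.live]
16. n7.pre = false  [S.pre > -7]
17. n8.acc = false  [terminal]
18. n9.sig = false  [false]
19. n9.pre = false  [b.acc == true]
20. n10.val = -6  [terminal]
21. n11.acc = false  [terminal]
22. n9.env = false  [E.sig == true]
23. n9.val = 11  [c.val * 2 + 23]
24. n7.env = false  [false]
25. n7.val = 15  [15]
26. n1.key = "zn"  ["zn"]
27. n12.depth = "yxn"  [S₀.depth ++ "n"]
28. n12.key = 1  [S₀.key + 1]
29. n15.val = 6  [terminal]
30. n16.acc = true  [terminal]
31. n17.acc = false  [terminal]
32. n14.sig = true  [b₀.acc == true]
33. n14.live = 5  [c.val - 1]
34. n13.sig = false  [C₁.sig == false]
35. n13.live = 22  [C₁.live + 17]
36. n18.live = 11  [terminal]
37. n19.val = 21  [C.live - 1]
38. n19.cnt = true  [C.sig == false]
39. n19.sig = "ryxn"  ["r" ++ S.depth]
40. n20.lab = 14  [len(A.sig) + 10]
41. n20.lim = true  [A.cnt == true]
42. n20.live = false  [false]
43. n21.acc = false  [terminal]
44. n22.tag = true  [terminal]
45. n23.acc = true  [terminal]
46. n20.key = "yq"  ["yq"]
47. n24.lab = 7  [A.val - 14]
48. n24.lim = true  [A.val > 20]
49. n24.live = false  [A.cnt == false]
50. n25.live = 9  [terminal]
51. n26.acc = true  [terminal]
52. n27.live = 6  [terminal]
53. n24.key = "wr"  ["wr"]
54. n19.depth = -3  [A.val - 24]
55. n12.pre = -8  [(if C.sig then A.depth else S.key) - 9]
56. n0.pre = 15  [15]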